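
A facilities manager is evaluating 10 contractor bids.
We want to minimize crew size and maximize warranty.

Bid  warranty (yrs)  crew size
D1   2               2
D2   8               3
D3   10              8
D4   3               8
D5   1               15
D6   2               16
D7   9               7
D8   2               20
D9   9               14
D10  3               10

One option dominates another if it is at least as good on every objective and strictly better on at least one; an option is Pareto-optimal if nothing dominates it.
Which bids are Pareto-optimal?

D1, D2, D3, D7

D1: not dominated (best crew size).
D2: not dominated.
D3: not dominated (best warranty).
D4: dominated by D2 (warranty 8≥3, crew size 3≤8).
D5: dominated by D1 (warranty 2≥1, crew size 2≤15).
D6: dominated by D1 (warranty 2≥2, crew size 2≤16).
D7: not dominated.
D8: dominated by D1 (warranty 2≥2, crew size 2≤20).
D9: dominated by D3 (warranty 10≥9, crew size 8≤14).
D10: dominated by D2 (warranty 8≥3, crew size 3≤10).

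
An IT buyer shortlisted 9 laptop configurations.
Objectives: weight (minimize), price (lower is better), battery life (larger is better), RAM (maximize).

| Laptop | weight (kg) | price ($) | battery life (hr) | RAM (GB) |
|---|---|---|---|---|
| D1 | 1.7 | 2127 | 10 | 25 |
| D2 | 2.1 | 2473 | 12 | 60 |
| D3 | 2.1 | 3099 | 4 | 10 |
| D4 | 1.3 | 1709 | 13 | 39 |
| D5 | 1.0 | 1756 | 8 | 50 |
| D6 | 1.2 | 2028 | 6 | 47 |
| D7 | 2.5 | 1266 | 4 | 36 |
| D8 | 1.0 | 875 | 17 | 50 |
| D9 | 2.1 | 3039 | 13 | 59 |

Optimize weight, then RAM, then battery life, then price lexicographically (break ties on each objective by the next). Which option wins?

First minimize weight: best is 1.0, kept {D5, D8}.
Then maximize RAM: best is 50, kept {D5, D8}.
Then maximize battery life: best is 17, kept {D8}.

D8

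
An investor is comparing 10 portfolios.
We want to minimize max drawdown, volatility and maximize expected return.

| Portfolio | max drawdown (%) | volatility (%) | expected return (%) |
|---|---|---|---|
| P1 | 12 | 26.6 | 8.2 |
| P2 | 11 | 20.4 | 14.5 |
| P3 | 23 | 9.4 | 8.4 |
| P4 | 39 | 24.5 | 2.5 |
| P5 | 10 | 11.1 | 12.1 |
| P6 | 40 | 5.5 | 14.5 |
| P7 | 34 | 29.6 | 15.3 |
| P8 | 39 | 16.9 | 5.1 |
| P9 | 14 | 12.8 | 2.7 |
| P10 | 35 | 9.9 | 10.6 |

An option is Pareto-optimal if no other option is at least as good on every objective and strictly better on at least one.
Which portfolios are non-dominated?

P1: dominated by P2 (max drawdown 11≤12, volatility 20.4≤26.6, expected return 14.5≥8.2).
P2: not dominated.
P3: not dominated.
P4: dominated by P2 (max drawdown 11≤39, volatility 20.4≤24.5, expected return 14.5≥2.5).
P5: not dominated (best max drawdown).
P6: not dominated (best volatility).
P7: not dominated (best expected return).
P8: dominated by P3 (max drawdown 23≤39, volatility 9.4≤16.9, expected return 8.4≥5.1).
P9: dominated by P5 (max drawdown 10≤14, volatility 11.1≤12.8, expected return 12.1≥2.7).
P10: not dominated.

P2, P3, P5, P6, P7, P10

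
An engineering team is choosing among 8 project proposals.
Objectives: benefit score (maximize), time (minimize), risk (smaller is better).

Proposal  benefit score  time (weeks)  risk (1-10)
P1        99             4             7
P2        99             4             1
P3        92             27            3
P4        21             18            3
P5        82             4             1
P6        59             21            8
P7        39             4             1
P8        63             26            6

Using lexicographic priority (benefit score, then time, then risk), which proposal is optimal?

First maximize benefit score: best is 99, kept {P1, P2}.
Then minimize time: best is 4, kept {P1, P2}.
Then minimize risk: best is 1, kept {P2}.

P2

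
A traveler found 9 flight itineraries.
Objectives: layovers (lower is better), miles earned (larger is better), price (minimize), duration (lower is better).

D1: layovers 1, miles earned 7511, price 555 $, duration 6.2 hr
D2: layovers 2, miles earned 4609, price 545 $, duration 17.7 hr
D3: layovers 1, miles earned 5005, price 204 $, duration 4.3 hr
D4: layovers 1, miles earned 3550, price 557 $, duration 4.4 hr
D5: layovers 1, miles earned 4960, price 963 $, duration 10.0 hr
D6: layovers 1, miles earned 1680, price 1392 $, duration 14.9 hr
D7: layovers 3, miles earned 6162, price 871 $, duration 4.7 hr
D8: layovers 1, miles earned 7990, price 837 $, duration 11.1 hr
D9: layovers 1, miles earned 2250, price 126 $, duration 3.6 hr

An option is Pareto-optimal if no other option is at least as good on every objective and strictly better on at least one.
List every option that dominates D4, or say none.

D3

D3: layovers 1≤1, miles earned 5005≥3550, price 204≤557, duration 4.3≤4.4 — dominates D4.
Others (D1, D2, D5, D6, D7, D8, D9) are each worse than D4 on at least one objective.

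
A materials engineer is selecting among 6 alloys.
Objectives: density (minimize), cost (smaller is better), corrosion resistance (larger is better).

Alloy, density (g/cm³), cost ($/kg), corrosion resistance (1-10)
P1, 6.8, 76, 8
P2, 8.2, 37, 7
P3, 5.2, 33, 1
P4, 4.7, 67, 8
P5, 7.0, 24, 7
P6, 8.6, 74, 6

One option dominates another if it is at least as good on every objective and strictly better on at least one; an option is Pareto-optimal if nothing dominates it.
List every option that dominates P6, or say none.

P2, P4, P5

P2: density 8.2≤8.6, cost 37≤74, corrosion resistance 7≥6 — dominates P6.
P4: density 4.7≤8.6, cost 67≤74, corrosion resistance 8≥6 — dominates P6.
P5: density 7.0≤8.6, cost 24≤74, corrosion resistance 7≥6 — dominates P6.
Others (P1, P3) are each worse than P6 on at least one objective.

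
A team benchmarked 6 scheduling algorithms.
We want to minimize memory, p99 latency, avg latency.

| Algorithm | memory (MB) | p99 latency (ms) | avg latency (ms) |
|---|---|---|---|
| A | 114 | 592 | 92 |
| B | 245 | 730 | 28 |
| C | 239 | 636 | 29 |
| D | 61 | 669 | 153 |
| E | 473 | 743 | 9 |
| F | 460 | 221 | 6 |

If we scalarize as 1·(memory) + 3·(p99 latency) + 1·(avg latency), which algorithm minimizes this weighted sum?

A: 1·114 + 3·592 + 1·92 = 1982
B: 1·245 + 3·730 + 1·28 = 2463
C: 1·239 + 3·636 + 1·29 = 2176
D: 1·61 + 3·669 + 1·153 = 2221
E: 1·473 + 3·743 + 1·9 = 2711
F: 1·460 + 3·221 + 1·6 = 1129
Lowest: F at 1129.

F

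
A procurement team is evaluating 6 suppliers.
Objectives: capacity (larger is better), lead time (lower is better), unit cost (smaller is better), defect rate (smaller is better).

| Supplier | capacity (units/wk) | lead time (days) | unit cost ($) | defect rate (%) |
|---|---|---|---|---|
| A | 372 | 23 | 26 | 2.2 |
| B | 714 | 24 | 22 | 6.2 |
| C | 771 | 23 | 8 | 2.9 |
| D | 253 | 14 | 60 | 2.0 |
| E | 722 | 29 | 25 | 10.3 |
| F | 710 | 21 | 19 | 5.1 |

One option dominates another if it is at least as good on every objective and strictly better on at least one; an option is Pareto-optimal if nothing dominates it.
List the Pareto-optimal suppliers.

A: not dominated.
B: dominated by C (capacity 771≥714, lead time 23≤24, unit cost 8≤22, defect rate 2.9≤6.2).
C: not dominated (best capacity).
D: not dominated (best lead time).
E: dominated by C (capacity 771≥722, lead time 23≤29, unit cost 8≤25, defect rate 2.9≤10.3).
F: not dominated.

A, C, D, F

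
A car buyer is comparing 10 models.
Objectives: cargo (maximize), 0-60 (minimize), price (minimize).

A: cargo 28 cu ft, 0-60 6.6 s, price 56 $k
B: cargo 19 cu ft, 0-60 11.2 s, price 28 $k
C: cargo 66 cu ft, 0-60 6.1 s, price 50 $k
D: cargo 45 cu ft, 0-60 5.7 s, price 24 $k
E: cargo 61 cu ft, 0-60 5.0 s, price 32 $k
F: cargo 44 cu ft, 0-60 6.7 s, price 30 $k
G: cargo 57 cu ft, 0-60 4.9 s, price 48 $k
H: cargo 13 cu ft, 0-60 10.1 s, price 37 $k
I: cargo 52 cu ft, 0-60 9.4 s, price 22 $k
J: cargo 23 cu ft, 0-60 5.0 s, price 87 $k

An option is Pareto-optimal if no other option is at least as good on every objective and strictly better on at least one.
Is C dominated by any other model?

No

A: worse on cargo (28 vs 66).
B: worse on cargo (19 vs 66).
D: worse on cargo (45 vs 66).
E: worse on cargo (61 vs 66).
F: worse on cargo (44 vs 66).
G: worse on cargo (57 vs 66).
H: worse on cargo (13 vs 66).
I: worse on cargo (52 vs 66).
J: worse on cargo (23 vs 66).
No option is at least as good as C on every objective and strictly better on one.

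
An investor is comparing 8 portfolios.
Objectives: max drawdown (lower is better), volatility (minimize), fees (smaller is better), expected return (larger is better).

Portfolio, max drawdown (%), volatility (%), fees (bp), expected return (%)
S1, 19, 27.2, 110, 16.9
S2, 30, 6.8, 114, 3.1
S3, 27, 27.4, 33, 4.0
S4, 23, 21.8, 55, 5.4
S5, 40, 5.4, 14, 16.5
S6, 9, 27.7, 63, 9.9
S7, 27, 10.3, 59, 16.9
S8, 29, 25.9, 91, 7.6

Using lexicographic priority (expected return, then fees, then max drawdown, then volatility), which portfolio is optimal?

S7

First maximize expected return: best is 16.9, kept {S1, S7}.
Then minimize fees: best is 59, kept {S7}.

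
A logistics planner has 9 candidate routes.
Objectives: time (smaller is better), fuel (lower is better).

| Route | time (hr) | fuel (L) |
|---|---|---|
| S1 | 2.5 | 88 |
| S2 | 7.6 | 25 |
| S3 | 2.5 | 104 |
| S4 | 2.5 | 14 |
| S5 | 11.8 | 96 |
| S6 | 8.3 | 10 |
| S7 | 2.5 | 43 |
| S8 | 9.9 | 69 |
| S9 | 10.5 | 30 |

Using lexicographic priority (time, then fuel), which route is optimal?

S4

First minimize time: best is 2.5, kept {S1, S3, S4, S7}.
Then minimize fuel: best is 14, kept {S4}.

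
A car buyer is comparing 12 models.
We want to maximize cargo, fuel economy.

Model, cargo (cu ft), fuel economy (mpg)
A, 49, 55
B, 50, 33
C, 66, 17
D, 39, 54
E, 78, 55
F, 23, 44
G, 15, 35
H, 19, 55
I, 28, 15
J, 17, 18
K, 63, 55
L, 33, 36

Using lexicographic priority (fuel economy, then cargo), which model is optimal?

E

First maximize fuel economy: best is 55, kept {A, E, H, K}.
Then maximize cargo: best is 78, kept {E}.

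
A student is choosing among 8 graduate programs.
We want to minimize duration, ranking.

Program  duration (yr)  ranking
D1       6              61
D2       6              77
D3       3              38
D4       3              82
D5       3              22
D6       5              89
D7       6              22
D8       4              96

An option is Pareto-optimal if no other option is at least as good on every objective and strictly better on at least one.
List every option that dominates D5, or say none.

none

D1: worse on duration (6 vs 3).
D2: worse on duration (6 vs 3).
D3: worse on ranking (38 vs 22).
D4: worse on ranking (82 vs 22).
D6: worse on duration (5 vs 3).
D7: worse on duration (6 vs 3).
D8: worse on duration (4 vs 3).
No option dominates D5.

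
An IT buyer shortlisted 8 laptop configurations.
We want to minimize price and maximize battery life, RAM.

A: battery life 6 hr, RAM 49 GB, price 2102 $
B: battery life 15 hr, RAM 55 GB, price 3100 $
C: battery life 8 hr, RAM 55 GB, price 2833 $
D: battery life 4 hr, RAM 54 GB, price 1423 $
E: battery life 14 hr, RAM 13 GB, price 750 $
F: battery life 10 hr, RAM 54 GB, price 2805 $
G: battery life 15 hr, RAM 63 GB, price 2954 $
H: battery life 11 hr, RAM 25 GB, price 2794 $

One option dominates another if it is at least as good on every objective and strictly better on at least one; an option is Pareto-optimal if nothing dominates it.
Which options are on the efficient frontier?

A: not dominated.
B: dominated by G (battery life 15≥15, RAM 63≥55, price 2954≤3100).
C: not dominated.
D: not dominated.
E: not dominated (best price).
F: not dominated.
G: not dominated (best RAM).
H: not dominated.

A, C, D, E, F, G, H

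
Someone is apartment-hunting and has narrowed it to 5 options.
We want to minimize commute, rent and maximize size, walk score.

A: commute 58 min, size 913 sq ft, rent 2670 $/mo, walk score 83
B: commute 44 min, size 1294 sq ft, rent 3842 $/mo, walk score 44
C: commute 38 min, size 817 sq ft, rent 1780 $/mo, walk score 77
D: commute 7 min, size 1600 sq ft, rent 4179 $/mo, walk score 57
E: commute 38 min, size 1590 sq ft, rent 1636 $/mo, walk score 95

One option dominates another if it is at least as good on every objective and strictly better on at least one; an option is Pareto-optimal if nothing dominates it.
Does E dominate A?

Yes

E vs A: commute 38≤58, size 1590≥913, rent 1636≤2670, walk score 95≥83 — E is at least as good on every objective with at least one strict improvement.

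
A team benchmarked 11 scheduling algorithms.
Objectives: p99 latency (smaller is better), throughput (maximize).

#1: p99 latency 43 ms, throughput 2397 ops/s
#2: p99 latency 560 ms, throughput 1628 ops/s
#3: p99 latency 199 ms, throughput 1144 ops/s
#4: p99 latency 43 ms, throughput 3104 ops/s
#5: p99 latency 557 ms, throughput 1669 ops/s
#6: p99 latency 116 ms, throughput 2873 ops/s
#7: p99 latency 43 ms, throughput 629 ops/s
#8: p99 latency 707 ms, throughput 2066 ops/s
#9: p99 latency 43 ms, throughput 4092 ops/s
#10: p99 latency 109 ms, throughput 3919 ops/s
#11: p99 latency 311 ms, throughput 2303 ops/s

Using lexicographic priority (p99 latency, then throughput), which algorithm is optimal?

First minimize p99 latency: best is 43, kept {#1, #4, #7, #9}.
Then maximize throughput: best is 4092, kept {#9}.

#9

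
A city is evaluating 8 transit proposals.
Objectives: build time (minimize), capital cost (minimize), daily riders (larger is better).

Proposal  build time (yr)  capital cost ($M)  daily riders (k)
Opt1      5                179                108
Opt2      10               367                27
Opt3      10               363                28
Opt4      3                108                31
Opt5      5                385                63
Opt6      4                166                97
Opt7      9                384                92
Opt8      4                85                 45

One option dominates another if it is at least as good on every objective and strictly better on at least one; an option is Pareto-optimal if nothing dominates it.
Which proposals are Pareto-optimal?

Opt1, Opt4, Opt6, Opt8

Opt1: not dominated (best daily riders).
Opt2: dominated by Opt1 (build time 5≤10, capital cost 179≤367, daily riders 108≥27).
Opt3: dominated by Opt1 (build time 5≤10, capital cost 179≤363, daily riders 108≥28).
Opt4: not dominated (best build time).
Opt5: dominated by Opt1 (build time 5≤5, capital cost 179≤385, daily riders 108≥63).
Opt6: not dominated.
Opt7: dominated by Opt1 (build time 5≤9, capital cost 179≤384, daily riders 108≥92).
Opt8: not dominated (best capital cost).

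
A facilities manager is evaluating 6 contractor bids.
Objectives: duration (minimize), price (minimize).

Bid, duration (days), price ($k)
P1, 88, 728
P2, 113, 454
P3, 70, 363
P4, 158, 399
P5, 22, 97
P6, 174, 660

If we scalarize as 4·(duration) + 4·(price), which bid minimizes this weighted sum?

P1: 4·88 + 4·728 = 3264
P2: 4·113 + 4·454 = 2268
P3: 4·70 + 4·363 = 1732
P4: 4·158 + 4·399 = 2228
P5: 4·22 + 4·97 = 476
P6: 4·174 + 4·660 = 3336
Lowest: P5 at 476.

P5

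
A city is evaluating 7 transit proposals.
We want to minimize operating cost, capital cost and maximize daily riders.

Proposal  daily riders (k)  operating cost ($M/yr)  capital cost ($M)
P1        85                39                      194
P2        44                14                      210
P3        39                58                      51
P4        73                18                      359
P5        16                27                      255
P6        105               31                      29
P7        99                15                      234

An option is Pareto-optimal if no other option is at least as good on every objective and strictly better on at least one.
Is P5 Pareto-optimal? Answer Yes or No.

P2 vs P5: daily riders 44≥16, operating cost 14≤27, capital cost 210≤255 — P2 is at least as good on every objective and strictly better on at least one, so P2 dominates P5.

No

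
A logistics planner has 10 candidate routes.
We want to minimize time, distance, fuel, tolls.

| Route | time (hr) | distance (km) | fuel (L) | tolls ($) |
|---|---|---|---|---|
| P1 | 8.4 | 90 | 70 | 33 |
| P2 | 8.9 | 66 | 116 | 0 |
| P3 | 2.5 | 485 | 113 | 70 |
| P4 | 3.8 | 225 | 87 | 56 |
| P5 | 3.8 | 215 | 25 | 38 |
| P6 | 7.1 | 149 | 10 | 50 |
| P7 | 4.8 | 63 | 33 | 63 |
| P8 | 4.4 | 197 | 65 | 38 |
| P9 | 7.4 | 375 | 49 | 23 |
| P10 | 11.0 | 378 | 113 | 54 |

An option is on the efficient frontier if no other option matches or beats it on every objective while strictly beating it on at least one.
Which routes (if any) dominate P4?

P5

P5: time 3.8≤3.8, distance 215≤225, fuel 25≤87, tolls 38≤56 — dominates P4.
Others (P1, P2, P3, P6, P7, P8, P9, P10) are each worse than P4 on at least one objective.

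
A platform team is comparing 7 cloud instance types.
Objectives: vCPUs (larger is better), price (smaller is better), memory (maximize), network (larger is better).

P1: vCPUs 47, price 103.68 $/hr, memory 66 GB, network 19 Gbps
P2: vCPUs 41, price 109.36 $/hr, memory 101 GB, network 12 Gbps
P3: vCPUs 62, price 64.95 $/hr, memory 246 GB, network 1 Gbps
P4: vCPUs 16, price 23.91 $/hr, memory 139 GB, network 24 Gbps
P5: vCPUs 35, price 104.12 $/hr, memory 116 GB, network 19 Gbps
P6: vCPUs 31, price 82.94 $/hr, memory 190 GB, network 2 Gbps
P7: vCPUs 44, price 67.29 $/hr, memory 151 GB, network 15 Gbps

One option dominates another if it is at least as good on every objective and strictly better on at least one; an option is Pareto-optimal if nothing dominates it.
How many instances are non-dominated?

6

P1: not dominated.
P2: dominated by P7 (vCPUs 44≥41, price 67.29≤109.36, memory 151≥101, network 15≥12).
P3: not dominated (best vCPUs).
P4: not dominated (best price).
P5: not dominated.
P6: not dominated.
P7: not dominated.
Pareto-optimal: P1, P3, P4, P5, P6, P7 → 6.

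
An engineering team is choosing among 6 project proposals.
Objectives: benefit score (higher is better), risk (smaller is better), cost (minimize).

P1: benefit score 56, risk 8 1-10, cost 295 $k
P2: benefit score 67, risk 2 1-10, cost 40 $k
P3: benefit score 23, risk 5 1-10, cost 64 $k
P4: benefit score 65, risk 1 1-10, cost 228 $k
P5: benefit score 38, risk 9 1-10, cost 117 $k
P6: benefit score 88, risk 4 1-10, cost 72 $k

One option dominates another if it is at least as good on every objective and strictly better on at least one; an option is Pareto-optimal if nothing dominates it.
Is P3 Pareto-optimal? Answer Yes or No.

P2 vs P3: benefit score 67≥23, risk 2≤5, cost 40≤64 — P2 is at least as good on every objective and strictly better on at least one, so P2 dominates P3.

No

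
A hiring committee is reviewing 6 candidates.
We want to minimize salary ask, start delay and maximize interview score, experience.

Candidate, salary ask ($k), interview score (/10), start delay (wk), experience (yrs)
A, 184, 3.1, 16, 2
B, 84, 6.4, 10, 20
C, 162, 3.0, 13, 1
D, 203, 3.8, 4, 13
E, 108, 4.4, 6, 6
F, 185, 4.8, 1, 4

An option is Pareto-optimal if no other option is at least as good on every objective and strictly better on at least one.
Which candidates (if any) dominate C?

B, E

B: salary ask 84≤162, interview score 6.4≥3.0, start delay 10≤13, experience 20≥1 — dominates C.
E: salary ask 108≤162, interview score 4.4≥3.0, start delay 6≤13, experience 6≥1 — dominates C.
Others (A, D, F) are each worse than C on at least one objective.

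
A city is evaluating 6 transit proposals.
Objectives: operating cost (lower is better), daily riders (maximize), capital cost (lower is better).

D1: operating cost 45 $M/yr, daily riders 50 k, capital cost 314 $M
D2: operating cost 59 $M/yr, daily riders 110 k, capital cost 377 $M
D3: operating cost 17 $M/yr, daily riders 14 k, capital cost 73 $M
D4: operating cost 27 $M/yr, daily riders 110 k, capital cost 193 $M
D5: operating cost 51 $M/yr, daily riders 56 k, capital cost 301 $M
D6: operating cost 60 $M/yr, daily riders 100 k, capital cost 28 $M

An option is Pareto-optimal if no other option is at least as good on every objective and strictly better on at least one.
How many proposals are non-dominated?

D1: dominated by D4 (operating cost 27≤45, daily riders 110≥50, capital cost 193≤314).
D2: dominated by D4 (operating cost 27≤59, daily riders 110≥110, capital cost 193≤377).
D3: not dominated (best operating cost).
D4: not dominated.
D5: dominated by D4 (operating cost 27≤51, daily riders 110≥56, capital cost 193≤301).
D6: not dominated (best capital cost).
Pareto-optimal: D3, D4, D6 → 3.

3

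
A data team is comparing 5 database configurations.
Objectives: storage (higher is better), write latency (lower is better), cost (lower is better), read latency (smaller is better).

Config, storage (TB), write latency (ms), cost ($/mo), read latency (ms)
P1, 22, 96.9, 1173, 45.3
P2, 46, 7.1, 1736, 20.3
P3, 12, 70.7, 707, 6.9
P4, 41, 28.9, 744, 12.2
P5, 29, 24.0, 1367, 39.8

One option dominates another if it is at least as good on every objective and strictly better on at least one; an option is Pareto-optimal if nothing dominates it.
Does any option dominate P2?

P1: worse on storage (22 vs 46).
P3: worse on storage (12 vs 46).
P4: worse on storage (41 vs 46).
P5: worse on storage (29 vs 46).
No option is at least as good as P2 on every objective and strictly better on one.

No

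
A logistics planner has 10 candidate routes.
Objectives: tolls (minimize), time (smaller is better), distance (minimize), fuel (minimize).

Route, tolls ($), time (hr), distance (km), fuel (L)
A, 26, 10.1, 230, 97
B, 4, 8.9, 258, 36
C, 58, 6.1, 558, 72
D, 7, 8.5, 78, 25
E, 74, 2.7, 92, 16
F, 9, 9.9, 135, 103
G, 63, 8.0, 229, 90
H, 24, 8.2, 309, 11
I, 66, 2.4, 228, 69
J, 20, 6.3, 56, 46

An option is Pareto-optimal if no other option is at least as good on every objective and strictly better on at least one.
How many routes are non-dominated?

7

A: dominated by D (tolls 7≤26, time 8.5≤10.1, distance 78≤230, fuel 25≤97).
B: not dominated (best tolls).
C: not dominated.
D: not dominated.
E: not dominated.
F: dominated by D (tolls 7≤9, time 8.5≤9.9, distance 78≤135, fuel 25≤103).
G: dominated by J (tolls 20≤63, time 6.3≤8.0, distance 56≤229, fuel 46≤90).
H: not dominated (best fuel).
I: not dominated (best time).
J: not dominated (best distance).
Pareto-optimal: B, C, D, E, H, I, J → 7.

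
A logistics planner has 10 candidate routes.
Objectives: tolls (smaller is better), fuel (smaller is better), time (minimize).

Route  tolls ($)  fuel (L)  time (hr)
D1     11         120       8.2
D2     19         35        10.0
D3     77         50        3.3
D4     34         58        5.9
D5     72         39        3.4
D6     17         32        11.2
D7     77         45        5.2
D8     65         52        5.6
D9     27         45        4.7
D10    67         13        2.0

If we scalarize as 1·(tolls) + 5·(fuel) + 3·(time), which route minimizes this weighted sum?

D1: 1·11 + 5·120 + 3·8.2 = 635.6
D2: 1·19 + 5·35 + 3·10.0 = 224.0
D3: 1·77 + 5·50 + 3·3.3 = 336.9
D4: 1·34 + 5·58 + 3·5.9 = 341.7
D5: 1·72 + 5·39 + 3·3.4 = 277.2
D6: 1·17 + 5·32 + 3·11.2 = 210.6
D7: 1·77 + 5·45 + 3·5.2 = 317.6
D8: 1·65 + 5·52 + 3·5.6 = 341.8
D9: 1·27 + 5·45 + 3·4.7 = 266.1
D10: 1·67 + 5·13 + 3·2.0 = 138.0
Lowest: D10 at 138.0.

D10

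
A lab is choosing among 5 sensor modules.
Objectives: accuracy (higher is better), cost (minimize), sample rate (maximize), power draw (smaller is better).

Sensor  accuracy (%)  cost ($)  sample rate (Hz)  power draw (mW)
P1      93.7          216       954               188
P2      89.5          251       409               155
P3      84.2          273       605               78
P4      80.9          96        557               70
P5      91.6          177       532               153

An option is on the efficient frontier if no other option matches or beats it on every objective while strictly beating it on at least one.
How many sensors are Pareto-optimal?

4

P1: not dominated (best accuracy).
P2: dominated by P5 (accuracy 91.6≥89.5, cost 177≤251, sample rate 532≥409, power draw 153≤155).
P3: not dominated.
P4: not dominated (best cost).
P5: not dominated.
Pareto-optimal: P1, P3, P4, P5 → 4.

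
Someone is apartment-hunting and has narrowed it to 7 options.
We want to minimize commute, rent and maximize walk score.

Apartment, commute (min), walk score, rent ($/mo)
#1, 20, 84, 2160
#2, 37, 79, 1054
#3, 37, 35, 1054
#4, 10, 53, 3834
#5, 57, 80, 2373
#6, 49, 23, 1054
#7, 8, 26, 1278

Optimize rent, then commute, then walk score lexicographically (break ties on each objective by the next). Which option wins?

#2

First minimize rent: best is 1054, kept {#2, #3, #6}.
Then minimize commute: best is 37, kept {#2, #3}.
Then maximize walk score: best is 79, kept {#2}.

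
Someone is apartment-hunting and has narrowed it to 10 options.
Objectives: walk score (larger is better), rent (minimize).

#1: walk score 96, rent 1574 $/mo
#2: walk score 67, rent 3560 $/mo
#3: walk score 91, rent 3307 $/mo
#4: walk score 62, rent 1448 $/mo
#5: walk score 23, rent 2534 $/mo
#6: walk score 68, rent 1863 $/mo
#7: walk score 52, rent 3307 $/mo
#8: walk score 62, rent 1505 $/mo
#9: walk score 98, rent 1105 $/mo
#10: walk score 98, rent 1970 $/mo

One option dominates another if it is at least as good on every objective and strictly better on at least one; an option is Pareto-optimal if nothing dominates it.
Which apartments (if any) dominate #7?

#1, #3, #4, #6, #8, #9, #10

#1: walk score 96≥52, rent 1574≤3307 — dominates #7.
#3: walk score 91≥52, rent 3307≤3307 — dominates #7.
#4: walk score 62≥52, rent 1448≤3307 — dominates #7.
#6: walk score 68≥52, rent 1863≤3307 — dominates #7.
#8: walk score 62≥52, rent 1505≤3307 — dominates #7.
#9: walk score 98≥52, rent 1105≤3307 — dominates #7.
#10: walk score 98≥52, rent 1970≤3307 — dominates #7.
Others (#2, #5) are each worse than #7 on at least one objective.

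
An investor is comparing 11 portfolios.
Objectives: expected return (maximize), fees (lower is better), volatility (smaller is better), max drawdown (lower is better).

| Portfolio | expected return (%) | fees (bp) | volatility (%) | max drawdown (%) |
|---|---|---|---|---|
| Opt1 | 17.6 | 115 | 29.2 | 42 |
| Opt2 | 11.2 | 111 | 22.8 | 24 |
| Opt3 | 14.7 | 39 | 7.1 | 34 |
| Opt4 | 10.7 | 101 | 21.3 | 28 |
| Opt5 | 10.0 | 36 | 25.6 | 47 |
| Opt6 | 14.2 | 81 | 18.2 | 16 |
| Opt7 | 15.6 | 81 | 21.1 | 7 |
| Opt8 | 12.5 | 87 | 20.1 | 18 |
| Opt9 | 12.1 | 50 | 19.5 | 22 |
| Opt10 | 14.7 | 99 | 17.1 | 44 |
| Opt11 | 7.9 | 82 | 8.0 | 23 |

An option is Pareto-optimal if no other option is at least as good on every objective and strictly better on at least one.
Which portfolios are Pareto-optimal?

Opt1: not dominated (best expected return).
Opt2: dominated by Opt6 (expected return 14.2≥11.2, fees 81≤111, volatility 18.2≤22.8, max drawdown 16≤24).
Opt3: not dominated (best volatility).
Opt4: dominated by Opt6 (expected return 14.2≥10.7, fees 81≤101, volatility 18.2≤21.3, max drawdown 16≤28).
Opt5: not dominated (best fees).
Opt6: not dominated.
Opt7: not dominated (best max drawdown).
Opt8: dominated by Opt6 (expected return 14.2≥12.5, fees 81≤87, volatility 18.2≤20.1, max drawdown 16≤18).
Opt9: not dominated.
Opt10: dominated by Opt3 (expected return 14.7≥14.7, fees 39≤99, volatility 7.1≤17.1, max drawdown 34≤44).
Opt11: not dominated.

Opt1, Opt3, Opt5, Opt6, Opt7, Opt9, Opt11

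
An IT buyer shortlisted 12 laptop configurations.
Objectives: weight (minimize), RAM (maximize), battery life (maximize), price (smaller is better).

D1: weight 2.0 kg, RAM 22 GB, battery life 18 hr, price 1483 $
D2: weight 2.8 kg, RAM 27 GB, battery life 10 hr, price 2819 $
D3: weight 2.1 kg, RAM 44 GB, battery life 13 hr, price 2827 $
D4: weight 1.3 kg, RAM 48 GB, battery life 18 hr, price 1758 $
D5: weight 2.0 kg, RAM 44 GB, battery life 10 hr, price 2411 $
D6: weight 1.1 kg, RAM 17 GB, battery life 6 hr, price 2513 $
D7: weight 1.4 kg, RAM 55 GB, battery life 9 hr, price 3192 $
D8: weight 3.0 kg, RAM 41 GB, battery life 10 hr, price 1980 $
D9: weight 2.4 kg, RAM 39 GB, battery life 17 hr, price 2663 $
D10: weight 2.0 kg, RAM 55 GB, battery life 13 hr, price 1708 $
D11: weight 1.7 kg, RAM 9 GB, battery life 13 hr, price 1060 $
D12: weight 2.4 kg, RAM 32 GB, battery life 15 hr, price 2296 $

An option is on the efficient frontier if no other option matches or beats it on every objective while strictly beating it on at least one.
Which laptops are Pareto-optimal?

D1, D4, D6, D7, D10, D11

D1: not dominated.
D2: dominated by D4 (weight 1.3≤2.8, RAM 48≥27, battery life 18≥10, price 1758≤2819).
D3: dominated by D4 (weight 1.3≤2.1, RAM 48≥44, battery life 18≥13, price 1758≤2827).
D4: not dominated.
D5: dominated by D4 (weight 1.3≤2.0, RAM 48≥44, battery life 18≥10, price 1758≤2411).
D6: not dominated (best weight).
D7: not dominated.
D8: dominated by D4 (weight 1.3≤3.0, RAM 48≥41, battery life 18≥10, price 1758≤1980).
D9: dominated by D4 (weight 1.3≤2.4, RAM 48≥39, battery life 18≥17, price 1758≤2663).
D10: not dominated.
D11: not dominated (best price).
D12: dominated by D4 (weight 1.3≤2.4, RAM 48≥32, battery life 18≥15, price 1758≤2296).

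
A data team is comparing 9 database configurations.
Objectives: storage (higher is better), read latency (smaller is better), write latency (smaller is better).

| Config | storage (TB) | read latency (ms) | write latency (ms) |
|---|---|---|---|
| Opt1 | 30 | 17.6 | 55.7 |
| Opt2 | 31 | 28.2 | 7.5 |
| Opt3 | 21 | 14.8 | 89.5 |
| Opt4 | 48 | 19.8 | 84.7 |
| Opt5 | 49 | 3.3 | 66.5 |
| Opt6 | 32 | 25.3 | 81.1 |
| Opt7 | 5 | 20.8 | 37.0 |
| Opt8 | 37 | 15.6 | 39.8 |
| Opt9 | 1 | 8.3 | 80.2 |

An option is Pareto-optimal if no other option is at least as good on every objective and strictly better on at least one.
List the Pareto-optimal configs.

Opt1: dominated by Opt8 (storage 37≥30, read latency 15.6≤17.6, write latency 39.8≤55.7).
Opt2: not dominated (best write latency).
Opt3: dominated by Opt5 (storage 49≥21, read latency 3.3≤14.8, write latency 66.5≤89.5).
Opt4: dominated by Opt5 (storage 49≥48, read latency 3.3≤19.8, write latency 66.5≤84.7).
Opt5: not dominated (best storage).
Opt6: dominated by Opt5 (storage 49≥32, read latency 3.3≤25.3, write latency 66.5≤81.1).
Opt7: not dominated.
Opt8: not dominated.
Opt9: dominated by Opt5 (storage 49≥1, read latency 3.3≤8.3, write latency 66.5≤80.2).

Opt2, Opt5, Opt7, Opt8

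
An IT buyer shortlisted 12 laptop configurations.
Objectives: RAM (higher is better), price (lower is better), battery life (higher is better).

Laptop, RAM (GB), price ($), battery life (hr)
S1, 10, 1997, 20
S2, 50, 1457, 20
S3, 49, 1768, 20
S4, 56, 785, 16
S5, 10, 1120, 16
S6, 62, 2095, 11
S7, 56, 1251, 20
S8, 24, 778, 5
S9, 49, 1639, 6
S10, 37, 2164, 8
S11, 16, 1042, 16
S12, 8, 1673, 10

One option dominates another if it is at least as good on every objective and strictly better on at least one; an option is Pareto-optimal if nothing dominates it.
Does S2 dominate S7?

S2 vs S7: S2 is worse on RAM (50 vs 56), so it does not dominate S7.

No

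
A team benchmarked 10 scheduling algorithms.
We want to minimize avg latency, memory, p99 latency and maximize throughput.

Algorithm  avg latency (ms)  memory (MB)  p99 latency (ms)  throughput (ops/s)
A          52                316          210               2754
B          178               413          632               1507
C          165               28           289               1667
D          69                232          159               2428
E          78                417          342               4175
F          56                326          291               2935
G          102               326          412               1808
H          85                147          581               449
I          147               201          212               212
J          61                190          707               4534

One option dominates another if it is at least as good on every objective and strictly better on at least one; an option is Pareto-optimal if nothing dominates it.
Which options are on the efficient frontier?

A, C, D, E, F, H, I, J

A: not dominated (best avg latency).
B: dominated by A (avg latency 52≤178, memory 316≤413, p99 latency 210≤632, throughput 2754≥1507).
C: not dominated (best memory).
D: not dominated (best p99 latency).
E: not dominated.
F: not dominated.
G: dominated by A (avg latency 52≤102, memory 316≤326, p99 latency 210≤412, throughput 2754≥1808).
H: not dominated.
I: not dominated.
J: not dominated (best throughput).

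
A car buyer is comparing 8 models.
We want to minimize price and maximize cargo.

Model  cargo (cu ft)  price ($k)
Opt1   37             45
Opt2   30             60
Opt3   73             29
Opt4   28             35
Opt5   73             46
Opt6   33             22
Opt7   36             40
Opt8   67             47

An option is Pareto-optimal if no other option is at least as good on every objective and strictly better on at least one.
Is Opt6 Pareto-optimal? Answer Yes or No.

Yes

Opt1: worse on price (45 vs 22).
Opt2: worse on cargo (30 vs 33).
Opt3: worse on price (29 vs 22).
Opt4: worse on cargo (28 vs 33).
Opt5: worse on price (46 vs 22).
Opt7: worse on price (40 vs 22).
Opt8: worse on price (47 vs 22).
No option is at least as good as Opt6 on every objective and strictly better on one.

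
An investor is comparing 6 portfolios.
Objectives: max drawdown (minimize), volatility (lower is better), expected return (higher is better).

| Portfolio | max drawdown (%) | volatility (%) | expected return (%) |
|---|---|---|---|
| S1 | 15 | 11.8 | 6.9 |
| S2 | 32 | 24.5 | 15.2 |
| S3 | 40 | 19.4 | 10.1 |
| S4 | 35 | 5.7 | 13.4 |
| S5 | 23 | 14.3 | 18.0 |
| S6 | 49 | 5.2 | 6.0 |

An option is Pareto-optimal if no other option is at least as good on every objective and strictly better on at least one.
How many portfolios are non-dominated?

S1: not dominated (best max drawdown).
S2: dominated by S5 (max drawdown 23≤32, volatility 14.3≤24.5, expected return 18.0≥15.2).
S3: dominated by S4 (max drawdown 35≤40, volatility 5.7≤19.4, expected return 13.4≥10.1).
S4: not dominated.
S5: not dominated (best expected return).
S6: not dominated (best volatility).
Pareto-optimal: S1, S4, S5, S6 → 4.

4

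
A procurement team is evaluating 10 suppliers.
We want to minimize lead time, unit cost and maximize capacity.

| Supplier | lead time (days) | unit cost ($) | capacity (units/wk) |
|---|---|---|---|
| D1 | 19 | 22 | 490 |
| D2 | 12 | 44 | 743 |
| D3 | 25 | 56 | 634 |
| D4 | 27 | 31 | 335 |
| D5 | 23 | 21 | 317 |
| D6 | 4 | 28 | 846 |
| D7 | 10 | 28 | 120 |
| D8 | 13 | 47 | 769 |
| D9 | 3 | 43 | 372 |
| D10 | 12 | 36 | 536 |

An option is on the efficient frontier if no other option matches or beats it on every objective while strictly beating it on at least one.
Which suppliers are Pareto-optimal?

D1, D5, D6, D9

D1: not dominated.
D2: dominated by D6 (lead time 4≤12, unit cost 28≤44, capacity 846≥743).
D3: dominated by D2 (lead time 12≤25, unit cost 44≤56, capacity 743≥634).
D4: dominated by D1 (lead time 19≤27, unit cost 22≤31, capacity 490≥335).
D5: not dominated (best unit cost).
D6: not dominated (best capacity).
D7: dominated by D6 (lead time 4≤10, unit cost 28≤28, capacity 846≥120).
D8: dominated by D6 (lead time 4≤13, unit cost 28≤47, capacity 846≥769).
D9: not dominated (best lead time).
D10: dominated by D6 (lead time 4≤12, unit cost 28≤36, capacity 846≥536).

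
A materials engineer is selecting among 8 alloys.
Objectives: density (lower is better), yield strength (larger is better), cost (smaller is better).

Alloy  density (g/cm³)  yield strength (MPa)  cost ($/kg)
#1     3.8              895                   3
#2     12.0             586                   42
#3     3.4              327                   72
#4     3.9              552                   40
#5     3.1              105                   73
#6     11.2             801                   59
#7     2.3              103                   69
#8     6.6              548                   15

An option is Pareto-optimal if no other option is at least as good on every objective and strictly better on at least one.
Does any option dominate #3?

#1: worse on density (3.8 vs 3.4).
#2: worse on density (12.0 vs 3.4).
#4: worse on density (3.9 vs 3.4).
#5: worse on yield strength (105 vs 327).
#6: worse on density (11.2 vs 3.4).
#7: worse on yield strength (103 vs 327).
#8: worse on density (6.6 vs 3.4).
No option is at least as good as #3 on every objective and strictly better on one.

No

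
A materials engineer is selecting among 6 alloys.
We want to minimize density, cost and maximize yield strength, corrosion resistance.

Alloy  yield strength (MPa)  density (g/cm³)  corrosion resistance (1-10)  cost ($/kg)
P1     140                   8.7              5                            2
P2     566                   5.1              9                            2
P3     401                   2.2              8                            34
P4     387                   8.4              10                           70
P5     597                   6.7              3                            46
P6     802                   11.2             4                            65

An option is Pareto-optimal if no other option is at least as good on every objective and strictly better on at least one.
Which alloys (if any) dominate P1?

P2

P2: yield strength 566≥140, density 5.1≤8.7, corrosion resistance 9≥5, cost 2≤2 — dominates P1.
Others (P3, P4, P5, P6) are each worse than P1 on at least one objective.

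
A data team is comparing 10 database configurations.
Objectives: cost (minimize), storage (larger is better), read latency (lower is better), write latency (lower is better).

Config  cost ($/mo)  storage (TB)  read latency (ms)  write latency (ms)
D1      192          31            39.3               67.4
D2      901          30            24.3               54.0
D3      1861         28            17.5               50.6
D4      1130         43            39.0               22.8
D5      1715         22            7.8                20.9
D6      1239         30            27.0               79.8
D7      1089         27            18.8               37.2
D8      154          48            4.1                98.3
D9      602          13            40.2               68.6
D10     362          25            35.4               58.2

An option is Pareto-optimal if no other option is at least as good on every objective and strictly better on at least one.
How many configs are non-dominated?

8

D1: not dominated.
D2: not dominated.
D3: not dominated.
D4: not dominated.
D5: not dominated (best write latency).
D6: dominated by D2 (cost 901≤1239, storage 30≥30, read latency 24.3≤27.0, write latency 54.0≤79.8).
D7: not dominated.
D8: not dominated (best cost).
D9: dominated by D1 (cost 192≤602, storage 31≥13, read latency 39.3≤40.2, write latency 67.4≤68.6).
D10: not dominated.
Pareto-optimal: D1, D2, D3, D4, D5, D7, D8, D10 → 8.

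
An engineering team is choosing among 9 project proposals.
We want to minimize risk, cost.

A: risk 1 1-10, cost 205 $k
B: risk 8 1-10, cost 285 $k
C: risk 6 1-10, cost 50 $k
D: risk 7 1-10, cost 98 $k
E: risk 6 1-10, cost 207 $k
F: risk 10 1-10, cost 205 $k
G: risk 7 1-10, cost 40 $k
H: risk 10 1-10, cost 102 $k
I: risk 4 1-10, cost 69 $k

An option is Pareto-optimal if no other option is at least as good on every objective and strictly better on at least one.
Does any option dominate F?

Yes

A vs F: risk 1≤10, cost 205≤205 — A is at least as good on every objective and strictly better on at least one, so A dominates F.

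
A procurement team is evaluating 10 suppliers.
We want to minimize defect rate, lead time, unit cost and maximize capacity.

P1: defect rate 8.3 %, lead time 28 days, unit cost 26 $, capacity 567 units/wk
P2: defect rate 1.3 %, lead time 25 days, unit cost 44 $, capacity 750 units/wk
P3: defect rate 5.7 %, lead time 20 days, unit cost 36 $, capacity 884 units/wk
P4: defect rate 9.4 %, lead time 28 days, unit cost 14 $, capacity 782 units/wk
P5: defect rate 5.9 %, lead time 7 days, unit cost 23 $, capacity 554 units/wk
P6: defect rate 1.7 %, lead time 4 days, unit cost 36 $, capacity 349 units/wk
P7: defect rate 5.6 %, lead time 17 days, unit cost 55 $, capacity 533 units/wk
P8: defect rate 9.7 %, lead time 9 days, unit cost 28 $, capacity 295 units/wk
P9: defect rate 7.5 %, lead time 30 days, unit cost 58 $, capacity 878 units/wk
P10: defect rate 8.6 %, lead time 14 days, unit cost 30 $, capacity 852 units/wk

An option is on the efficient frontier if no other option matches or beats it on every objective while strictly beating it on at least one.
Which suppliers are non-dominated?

P1, P2, P3, P4, P5, P6, P7, P10

P1: not dominated.
P2: not dominated (best defect rate).
P3: not dominated (best capacity).
P4: not dominated (best unit cost).
P5: not dominated.
P6: not dominated (best lead time).
P7: not dominated.
P8: dominated by P5 (defect rate 5.9≤9.7, lead time 7≤9, unit cost 23≤28, capacity 554≥295).
P9: dominated by P3 (defect rate 5.7≤7.5, lead time 20≤30, unit cost 36≤58, capacity 884≥878).
P10: not dominated.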